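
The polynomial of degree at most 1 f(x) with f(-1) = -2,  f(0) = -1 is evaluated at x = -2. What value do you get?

-3

L_0(-2) = (-2)/[(-1)] = 2
L_1(-2) = (-1)/[(1)] = -1
Sum: (-2)·(2) + (-1)·(-1) = -3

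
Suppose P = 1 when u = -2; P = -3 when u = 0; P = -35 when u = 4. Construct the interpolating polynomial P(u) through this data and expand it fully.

P(u) = -u^2 - 4u - 3

Newton's divided differences:
P[-2,0] = (-3 - 1) / (0 - (-2)) = -2
P[0,4] = (-35 - (-3)) / (4 - 0) = -8
P[-2,0,4] = (-8 - (-2)) / (4 - (-2)) = -1
P(u) = 1 + (-2)·(u + 2) + (-1)·(u + 2)u
Expanding: P(u) = -u^2 - 4u - 3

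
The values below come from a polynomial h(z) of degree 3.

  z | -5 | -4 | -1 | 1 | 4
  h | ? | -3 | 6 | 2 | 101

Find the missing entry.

The 4 known values determine h uniquely (degree ≤ 3).
L_0(-5) = (-4)·(-6)·(-9)/[(-3)·(-5)·(-8)] = 9/5
L_1(-5) = (-1)·(-6)·(-9)/[(3)·(-2)·(-5)] = -9/5
L_2(-5) = (-1)·(-4)·(-9)/[(5)·(2)·(-3)] = 6/5
L_3(-5) = (-1)·(-4)·(-6)/[(8)·(5)·(3)] = -1/5
Sum: (-3)·(9/5) + 6·(-9/5) + 2·(6/5) + 101·(-1/5) = -34

-34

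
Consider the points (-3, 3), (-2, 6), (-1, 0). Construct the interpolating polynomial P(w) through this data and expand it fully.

P(w) = -(9/2)w^2 - (39/2)w - 15

Newton's divided differences:
P[-3,-2] = (6 - 3) / (-2 - (-3)) = 3
P[-2,-1] = (0 - 6) / (-1 - (-2)) = -6
P[-3,-2,-1] = (-6 - 3) / (-1 - (-3)) = -9/2
P(w) = 3 + 3·(w + 3) + (-9/2)·(w + 3)(w + 2)
Expanding: P(w) = -(9/2)w^2 - (39/2)w - 15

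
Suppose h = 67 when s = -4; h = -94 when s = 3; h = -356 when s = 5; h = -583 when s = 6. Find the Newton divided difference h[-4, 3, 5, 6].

h[-4,3] = (-94 - 67) / (3 - (-4)) = -23
h[3,5] = (-356 - (-94)) / (5 - 3) = -131
h[5,6] = (-583 - (-356)) / (6 - 5) = -227
h[-4,3,5] = (-131 - (-23)) / (5 - (-4)) = -12
h[3,5,6] = (-227 - (-131)) / (6 - 3) = -32
h[-4,3,5,6] = (-32 - (-12)) / (6 - (-4)) = -2

-2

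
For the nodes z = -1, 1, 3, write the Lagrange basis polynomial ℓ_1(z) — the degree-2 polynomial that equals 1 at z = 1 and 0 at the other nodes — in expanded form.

ℓ_1(z) = (z + 1)(z - 3) / [(2)·(-2)]
       = (z^2 - 2z - 3) / (-4)

ℓ_1(z) = -(1/4)z^2 + (1/2)z + 3/4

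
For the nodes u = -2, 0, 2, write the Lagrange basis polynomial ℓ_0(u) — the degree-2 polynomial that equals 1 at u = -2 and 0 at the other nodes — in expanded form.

ℓ_0(u) = (1/8)u^2 - (1/4)u

ℓ_0(u) = u(u - 2) / [(-2)·(-4)]
       = (u^2 - 2u) / (8)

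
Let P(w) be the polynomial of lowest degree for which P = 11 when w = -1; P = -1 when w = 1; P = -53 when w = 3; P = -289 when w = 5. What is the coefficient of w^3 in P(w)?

The leading coefficient equals the top divided difference P[-1,1,3,5].
P[-1,1] = (-1 - 11) / (1 - (-1)) = -6
P[1,3] = (-53 - (-1)) / (3 - 1) = -26
P[3,5] = (-289 - (-53)) / (5 - 3) = -118
P[-1,1,3] = (-26 - (-6)) / (3 - (-1)) = -5
P[1,3,5] = (-118 - (-26)) / (5 - 1) = -23
P[-1,1,3,5] = (-23 - (-5)) / (5 - (-1)) = -3

-3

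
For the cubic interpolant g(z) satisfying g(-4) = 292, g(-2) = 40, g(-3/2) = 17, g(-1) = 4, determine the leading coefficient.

-4

L_0(z) = (z + 2)(z + 3/2)(z + 1) / [-15] = -(1/15)z^3 - (3/10)z^2 - (13/30)z - 1/5
L_1(z) = (z + 4)(z + 3/2)(z + 1) / [1] = z^3 + (13/2)z^2 + (23/2)z + 6
L_2(z) = (z + 4)(z + 2)(z + 1) / [-5/8] = -(8/5)z^3 - (56/5)z^2 - (112/5)z - 64/5
L_3(z) = (z + 4)(z + 2)(z + 3/2) / [3/2] = (2/3)z^3 + 5z^2 + (34/3)z + 8
g(z) = 292·L_0 + 40·L_1 + 17·L_2 + 4·L_3
Only the coefficient of z^3 is needed; take it from each L_i and combine:
292·(-1/15) + 40·(1) + 17·(-8/5) + 4·(2/3) = -4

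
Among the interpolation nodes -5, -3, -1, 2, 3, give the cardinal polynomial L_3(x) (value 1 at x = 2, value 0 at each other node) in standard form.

L_3(x) = (x + 5)(x + 3)(x + 1)(x - 3) / [(7)·(5)·(3)·(-1)]
       = (x^4 + 6x^3 - 4x^2 - 54x - 45) / (-105)

L_3(x) = -(1/105)x^4 - (2/35)x^3 + (4/105)x^2 + (18/35)x + 3/7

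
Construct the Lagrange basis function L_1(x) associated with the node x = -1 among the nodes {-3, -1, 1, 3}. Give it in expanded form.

L_1(x) = (1/16)x^3 - (1/16)x^2 - (9/16)x + 9/16

L_1(x) = (x + 3)(x - 1)(x - 3) / [(2)·(-2)·(-4)]
       = (x^3 - x^2 - 9x + 9) / (16)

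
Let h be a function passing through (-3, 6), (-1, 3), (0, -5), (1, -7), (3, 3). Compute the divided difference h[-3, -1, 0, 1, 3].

h[-3,-1] = (3 - 6) / (-1 - (-3)) = -3/2
h[-1,0] = (-5 - 3) / (0 - (-1)) = -8
h[0,1] = (-7 - (-5)) / (1 - 0) = -2
h[1,3] = (3 - (-7)) / (3 - 1) = 5
h[-3,-1,0] = (-8 - (-3/2)) / (0 - (-3)) = -13/6
h[-1,0,1] = (-2 - (-8)) / (1 - (-1)) = 3
h[0,1,3] = (5 - (-2)) / (3 - 0) = 7/3
h[-3,-1,0,1] = (3 - (-13/6)) / (1 - (-3)) = 31/24
h[-1,0,1,3] = (7/3 - 3) / (3 - (-1)) = -1/6
h[-3,-1,0,1,3] = (-1/6 - 31/24) / (3 - (-3)) = -35/144

-35/144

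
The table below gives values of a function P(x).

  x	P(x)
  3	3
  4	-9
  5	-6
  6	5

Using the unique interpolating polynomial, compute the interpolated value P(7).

Evaluate each Lagrange basis at x = 7:
L_0(7) = (3)·(2)·(1)/[(-1)·(-2)·(-3)] = -1
L_1(7) = (4)·(2)·(1)/[(1)·(-1)·(-2)] = 4
L_2(7) = (4)·(3)·(1)/[(2)·(1)·(-1)] = -6
L_3(7) = (4)·(3)·(2)/[(3)·(2)·(1)] = 4
Sum: 3·(-1) + (-9)·(4) + (-6)·(-6) + 5·(4) = 17

17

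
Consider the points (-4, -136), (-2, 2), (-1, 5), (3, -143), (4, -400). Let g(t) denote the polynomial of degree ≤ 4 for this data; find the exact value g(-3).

-29

Using Newton's divided-difference form:
g[-4,-2] = (2 - (-136)) / (-2 - (-4)) = 69
g[-2,-1] = (5 - 2) / (-1 - (-2)) = 3
g[-1,3] = (-143 - 5) / (3 - (-1)) = -37
g[3,4] = (-400 - (-143)) / (4 - 3) = -257
g[-4,-2,-1] = (3 - 69) / (-1 - (-4)) = -22
g[-2,-1,3] = (-37 - 3) / (3 - (-2)) = -8
g[-1,3,4] = (-257 - (-37)) / (4 - (-1)) = -44
g[-4,-2,-1,3] = (-8 - (-22)) / (3 - (-4)) = 2
g[-2,-1,3,4] = (-44 - (-8)) / (4 - (-2)) = -6
g[-4,-2,-1,3,4] = (-6 - 2) / (4 - (-4)) = -1
g(-3) = -136 + 69·(1) + (-22)·(1)·(-1) + 2·(1)·(-1)·(-2) + (-1)·(1)·(-1)·(-2)·(-6) = -29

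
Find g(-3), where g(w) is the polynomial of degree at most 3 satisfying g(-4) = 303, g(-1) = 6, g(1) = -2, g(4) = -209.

134

Using Newton's divided-difference form:
g[-4,-1] = (6 - 303) / (-1 - (-4)) = -99
g[-1,1] = (-2 - 6) / (1 - (-1)) = -4
g[1,4] = (-209 - (-2)) / (4 - 1) = -69
g[-4,-1,1] = (-4 - (-99)) / (1 - (-4)) = 19
g[-1,1,4] = (-69 - (-4)) / (4 - (-1)) = -13
g[-4,-1,1,4] = (-13 - 19) / (4 - (-4)) = -4
g(-3) = 303 + (-99)·(1) + 19·(1)·(-2) + (-4)·(1)·(-2)·(-4) = 134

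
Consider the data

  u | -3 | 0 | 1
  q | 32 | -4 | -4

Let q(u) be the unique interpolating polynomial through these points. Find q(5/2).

29/4

L_0(5/2) = (5/2)·(3/2)/[(-3)·(-4)] = 5/16
L_1(5/2) = (11/2)·(3/2)/[(3)·(-1)] = -11/4
L_2(5/2) = (11/2)·(5/2)/[(4)·(1)] = 55/16
Sum: 32·(5/16) + (-4)·(-11/4) + (-4)·(55/16) = 29/4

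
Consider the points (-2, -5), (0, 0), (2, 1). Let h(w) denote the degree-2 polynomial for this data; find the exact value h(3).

Evaluate each Lagrange basis at w = 3:
L_0(3) = (3)·(1)/[(-2)·(-4)] = 3/8
L_1(3) = (5)·(1)/[(2)·(-2)] = -5/4
L_2(3) = (5)·(3)/[(4)·(2)] = 15/8
Sum: (-5)·(3/8) + 0 + 1·(15/8) = 0

0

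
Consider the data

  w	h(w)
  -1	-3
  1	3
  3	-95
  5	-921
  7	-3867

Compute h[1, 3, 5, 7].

-29

h[1,3] = (-95 - 3) / (3 - 1) = -49
h[3,5] = (-921 - (-95)) / (5 - 3) = -413
h[5,7] = (-3867 - (-921)) / (7 - 5) = -1473
h[1,3,5] = (-413 - (-49)) / (5 - 1) = -91
h[3,5,7] = (-1473 - (-413)) / (7 - 3) = -265
h[1,3,5,7] = (-265 - (-91)) / (7 - 1) = -29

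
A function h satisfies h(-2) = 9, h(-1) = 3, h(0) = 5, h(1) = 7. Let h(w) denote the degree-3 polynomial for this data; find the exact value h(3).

L_0(3) = (4)·(3)·(2)/[(-1)·(-2)·(-3)] = -4
L_1(3) = (5)·(3)·(2)/[(1)·(-1)·(-2)] = 15
L_2(3) = (5)·(4)·(2)/[(2)·(1)·(-1)] = -20
L_3(3) = (5)·(4)·(3)/[(3)·(2)·(1)] = 10
Sum: 9·(-4) + 3·(15) + 5·(-20) + 7·(10) = -21

-21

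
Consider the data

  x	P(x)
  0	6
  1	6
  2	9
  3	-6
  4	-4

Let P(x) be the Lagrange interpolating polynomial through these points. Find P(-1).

Evaluate each Lagrange basis at x = -1:
L_0(-1) = (-2)·(-3)·(-4)·(-5)/[(-1)·(-2)·(-3)·(-4)] = 5
L_1(-1) = (-1)·(-3)·(-4)·(-5)/[(1)·(-1)·(-2)·(-3)] = -10
L_2(-1) = (-1)·(-2)·(-4)·(-5)/[(2)·(1)·(-1)·(-2)] = 10
L_3(-1) = (-1)·(-2)·(-3)·(-5)/[(3)·(2)·(1)·(-1)] = -5
L_4(-1) = (-1)·(-2)·(-3)·(-4)/[(4)·(3)·(2)·(1)] = 1
Sum: 6·(5) + 6·(-10) + 9·(10) + (-6)·(-5) + (-4)·(1) = 86

86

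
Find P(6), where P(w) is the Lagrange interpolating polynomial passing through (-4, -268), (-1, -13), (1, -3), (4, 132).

512

L_0(6) = (7)·(5)·(2)/[(-3)·(-5)·(-8)] = -7/12
L_1(6) = (10)·(5)·(2)/[(3)·(-2)·(-5)] = 10/3
L_2(6) = (10)·(7)·(2)/[(5)·(2)·(-3)] = -14/3
L_3(6) = (10)·(7)·(5)/[(8)·(5)·(3)] = 35/12
Sum: (-268)·(-7/12) + (-13)·(10/3) + (-3)·(-14/3) + 132·(35/12) = 512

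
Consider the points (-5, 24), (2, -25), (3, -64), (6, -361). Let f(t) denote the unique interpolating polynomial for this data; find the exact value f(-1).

-4

Evaluate each Lagrange basis at t = -1:
L_0(-1) = (-3)·(-4)·(-7)/[(-7)·(-8)·(-11)] = 3/22
L_1(-1) = (4)·(-4)·(-7)/[(7)·(-1)·(-4)] = 4
L_2(-1) = (4)·(-3)·(-7)/[(8)·(1)·(-3)] = -7/2
L_3(-1) = (4)·(-3)·(-4)/[(11)·(4)·(3)] = 4/11
Sum: 24·(3/22) + (-25)·(4) + (-64)·(-7/2) + (-361)·(4/11) = -4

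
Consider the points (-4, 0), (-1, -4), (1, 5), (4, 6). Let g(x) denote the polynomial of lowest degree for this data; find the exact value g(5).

Evaluate each Lagrange basis at x = 5:
L_0(5) = (6)·(4)·(1)/[(-3)·(-5)·(-8)] = -1/5
L_1(5) = (9)·(4)·(1)/[(3)·(-2)·(-5)] = 6/5
L_2(5) = (9)·(6)·(1)/[(5)·(2)·(-3)] = -9/5
L_3(5) = (9)·(6)·(4)/[(8)·(5)·(3)] = 9/5
Sum: 0 + (-4)·(6/5) + 5·(-9/5) + 6·(9/5) = -3

-3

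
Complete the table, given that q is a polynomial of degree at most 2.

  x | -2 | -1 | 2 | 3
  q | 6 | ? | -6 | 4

-24/5

The 3 known values determine q uniquely (degree ≤ 2).
Evaluate each Lagrange basis at x = -1:
L_0(-1) = (-3)·(-4)/[(-4)·(-5)] = 3/5
L_1(-1) = (1)·(-4)/[(4)·(-1)] = 1
L_2(-1) = (1)·(-3)/[(5)·(1)] = -3/5
Sum: 6·(3/5) + (-6)·(1) + 4·(-3/5) = -24/5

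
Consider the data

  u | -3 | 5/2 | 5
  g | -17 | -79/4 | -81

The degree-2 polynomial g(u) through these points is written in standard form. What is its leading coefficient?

-3

The leading coefficient equals the top divided difference g[-3,5/2,5].
g[-3,5/2] = (-79/4 - (-17)) / (5/2 - (-3)) = -1/2
g[5/2,5] = (-81 - (-79/4)) / (5 - 5/2) = -49/2
g[-3,5/2,5] = (-49/2 - (-1/2)) / (5 - (-3)) = -3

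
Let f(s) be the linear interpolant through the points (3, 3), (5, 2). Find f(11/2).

Evaluate each Lagrange basis at s = 11/2:
L_0(11/2) = (1/2)/[(-2)] = -1/4
L_1(11/2) = (5/2)/[(2)] = 5/4
Sum: 3·(-1/4) + 2·(5/4) = 7/4

7/4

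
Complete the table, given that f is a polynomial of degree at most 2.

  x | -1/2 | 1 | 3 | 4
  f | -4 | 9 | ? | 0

The 3 known values determine f uniquely (degree ≤ 2).
L_0(3) = (2)·(-1)/[(-3/2)·(-9/2)] = -8/27
L_1(3) = (7/2)·(-1)/[(3/2)·(-3)] = 7/9
L_2(3) = (7/2)·(2)/[(9/2)·(3)] = 14/27
Sum: (-4)·(-8/27) + 9·(7/9) + 0 = 221/27

221/27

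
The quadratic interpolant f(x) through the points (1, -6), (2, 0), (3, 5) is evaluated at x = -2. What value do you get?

L_0(-2) = (-4)·(-5)/[(-1)·(-2)] = 10
L_1(-2) = (-3)·(-5)/[(1)·(-1)] = -15
L_2(-2) = (-3)·(-4)/[(2)·(1)] = 6
Sum: (-6)·(10) + 0 + 5·(6) = -30

-30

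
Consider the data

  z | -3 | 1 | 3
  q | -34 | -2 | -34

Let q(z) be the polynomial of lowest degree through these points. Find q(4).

L_0(4) = (3)·(1)/[(-4)·(-6)] = 1/8
L_1(4) = (7)·(1)/[(4)·(-2)] = -7/8
L_2(4) = (7)·(3)/[(6)·(2)] = 7/4
Sum: (-34)·(1/8) + (-2)·(-7/8) + (-34)·(7/4) = -62

-62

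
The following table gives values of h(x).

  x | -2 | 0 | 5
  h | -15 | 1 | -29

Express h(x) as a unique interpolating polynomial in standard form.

h(x) = -2x^2 + 4x + 1

Newton's divided differences:
h[-2,0] = (1 - (-15)) / (0 - (-2)) = 8
h[0,5] = (-29 - 1) / (5 - 0) = -6
h[-2,0,5] = (-6 - 8) / (5 - (-2)) = -2
h(x) = -15 + 8·(x + 2) + (-2)·(x + 2)x
Expanding: h(x) = -2x^2 + 4x + 1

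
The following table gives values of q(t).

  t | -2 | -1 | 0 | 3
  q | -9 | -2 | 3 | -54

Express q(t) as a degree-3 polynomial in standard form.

q(t) = -t^3 - 4t^2 + 2t + 3

Build the Lagrange basis polynomials:
L_0(t) = (t + 1)t(t - 3) / [-10] = -(1/10)t^3 + (1/5)t^2 + (3/10)t
L_1(t) = (t + 2)t(t - 3) / [4] = (1/4)t^3 - (1/4)t^2 - (3/2)t
L_2(t) = (t + 2)(t + 1)(t - 3) / [-6] = -(1/6)t^3 + (7/6)t + 1
L_3(t) = (t + 2)(t + 1)t / [60] = (1/60)t^3 + (1/20)t^2 + (1/30)t
q(t) = (-9)·L_0 + (-2)·L_1 + 3·L_2 + (-54)·L_3
  (-9)·L_0(t) = (9/10)t^3 - (9/5)t^2 - (27/10)t
  (-2)·L_1(t) = -(1/2)t^3 + (1/2)t^2 + 3t
  3·L_2(t) = -(1/2)t^3 + (7/2)t + 3
  (-54)·L_3(t) = -(9/10)t^3 - (27/10)t^2 - (9/5)t
Adding term by term: -t^3 - 4t^2 + 2t + 3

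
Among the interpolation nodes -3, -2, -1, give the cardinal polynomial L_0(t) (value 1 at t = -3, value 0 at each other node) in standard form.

L_0(t) = (1/2)t^2 + (3/2)t + 1

L_0(t) = (t + 2)(t + 1) / [(-1)·(-2)]
       = (t^2 + 3t + 2) / (2)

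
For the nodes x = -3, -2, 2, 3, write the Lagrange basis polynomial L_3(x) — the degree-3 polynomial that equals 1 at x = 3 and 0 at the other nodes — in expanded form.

L_3(x) = (1/30)x^3 + (1/10)x^2 - (2/15)x - 2/5

L_3(x) = (x + 3)(x + 2)(x - 2) / [(6)·(5)·(1)]
       = (x^3 + 3x^2 - 4x - 12) / (30)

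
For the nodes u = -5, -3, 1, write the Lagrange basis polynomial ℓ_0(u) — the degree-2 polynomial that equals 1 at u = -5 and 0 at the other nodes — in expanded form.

ℓ_0(u) = (u + 3)(u - 1) / [(-2)·(-6)]
       = (u^2 + 2u - 3) / (12)

ℓ_0(u) = (1/12)u^2 + (1/6)u - 1/4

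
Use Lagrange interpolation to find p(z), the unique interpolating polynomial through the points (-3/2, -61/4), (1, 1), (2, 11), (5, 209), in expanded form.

L_0(z) = (z - 1)(z - 2)(z - 5) / [-455/8] = -(8/455)z^3 + (64/455)z^2 - (136/455)z + 16/91
L_1(z) = (z + 3/2)(z - 2)(z - 5) / [10] = (1/10)z^3 - (11/20)z^2 - (1/20)z + 3/2
L_2(z) = (z + 3/2)(z - 1)(z - 5) / [-21/2] = -(2/21)z^3 + (3/7)z^2 + (8/21)z - 5/7
L_3(z) = (z + 3/2)(z - 1)(z - 2) / [78] = (1/78)z^3 - (1/52)z^2 - (5/156)z + 1/26
p(z) = (-61/4)·L_0 + 1·L_1 + 11·L_2 + 209·L_3
  (-61/4)·L_0(z) = (122/455)z^3 - (976/455)z^2 + (2074/455)z - 244/91
  1·L_1(z) = (1/10)z^3 - (11/20)z^2 - (1/20)z + 3/2
  11·L_2(z) = -(22/21)z^3 + (33/7)z^2 + (88/21)z - 55/7
  209·L_3(z) = (209/78)z^3 - (209/52)z^2 - (1045/156)z + 209/26
Adding term by term: 2z^3 - 2z^2 + 2z - 1

p(z) = 2z^3 - 2z^2 + 2z - 1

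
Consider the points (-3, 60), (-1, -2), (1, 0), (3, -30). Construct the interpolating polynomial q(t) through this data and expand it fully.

L_0(t) = (t + 1)(t - 1)(t - 3) / [-48] = -(1/48)t^3 + (1/16)t^2 + (1/48)t - 1/16
L_1(t) = (t + 3)(t - 1)(t - 3) / [16] = (1/16)t^3 - (1/16)t^2 - (9/16)t + 9/16
L_2(t) = (t + 3)(t + 1)(t - 3) / [-16] = -(1/16)t^3 - (1/16)t^2 + (9/16)t + 9/16
L_3(t) = (t + 3)(t + 1)(t - 1) / [48] = (1/48)t^3 + (1/16)t^2 - (1/48)t - 1/16
q(t) = 60·L_0 + (-2)·L_1 + 0·L_2 + (-30)·L_3
  60·L_0(t) = -(5/4)t^3 + (15/4)t^2 + (5/4)t - 15/4
  (-2)·L_1(t) = -(1/8)t^3 + (1/8)t^2 + (9/8)t - 9/8
  0·L_2(t) = 0
  (-30)·L_3(t) = -(5/8)t^3 - (15/8)t^2 + (5/8)t + 15/8
Adding term by term: -2t^3 + 2t^2 + 3t - 3

q(t) = -2t^3 + 2t^2 + 3t - 3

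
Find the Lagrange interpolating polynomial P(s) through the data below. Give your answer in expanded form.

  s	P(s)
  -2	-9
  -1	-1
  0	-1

Build the Lagrange basis polynomials:
L_0(s) = (s + 1)s / [2] = (1/2)s^2 + (1/2)s
L_1(s) = (s + 2)s / [-1] = -s^2 - 2s
L_2(s) = (s + 2)(s + 1) / [2] = (1/2)s^2 + (3/2)s + 1
P(s) = (-9)·L_0 + (-1)·L_1 + (-1)·L_2
  (-9)·L_0(s) = -(9/2)s^2 - (9/2)s
  (-1)·L_1(s) = s^2 + 2s
  (-1)·L_2(s) = -(1/2)s^2 - (3/2)s - 1
Adding term by term: -4s^2 - 4s - 1

P(s) = -4s^2 - 4s - 1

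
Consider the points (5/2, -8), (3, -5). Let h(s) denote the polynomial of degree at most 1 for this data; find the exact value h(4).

Evaluate each Lagrange basis at s = 4:
L_0(4) = (1)/[(-1/2)] = -2
L_1(4) = (3/2)/[(1/2)] = 3
Sum: (-8)·(-2) + (-5)·(3) = 1

1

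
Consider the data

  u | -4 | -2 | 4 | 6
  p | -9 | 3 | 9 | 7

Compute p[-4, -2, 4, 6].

3/80

p[-4,-2] = (3 - (-9)) / (-2 - (-4)) = 6
p[-2,4] = (9 - 3) / (4 - (-2)) = 1
p[4,6] = (7 - 9) / (6 - 4) = -1
p[-4,-2,4] = (1 - 6) / (4 - (-4)) = -5/8
p[-2,4,6] = (-1 - 1) / (6 - (-2)) = -1/4
p[-4,-2,4,6] = (-1/4 - (-5/8)) / (6 - (-4)) = 3/80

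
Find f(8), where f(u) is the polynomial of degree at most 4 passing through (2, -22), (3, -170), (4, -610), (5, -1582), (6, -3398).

-11170

Evaluate each Lagrange basis at u = 8:
L_0(8) = (5)·(4)·(3)·(2)/[(-1)·(-2)·(-3)·(-4)] = 5
L_1(8) = (6)·(4)·(3)·(2)/[(1)·(-1)·(-2)·(-3)] = -24
L_2(8) = (6)·(5)·(3)·(2)/[(2)·(1)·(-1)·(-2)] = 45
L_3(8) = (6)·(5)·(4)·(2)/[(3)·(2)·(1)·(-1)] = -40
L_4(8) = (6)·(5)·(4)·(3)/[(4)·(3)·(2)·(1)] = 15
Sum: (-22)·(5) + (-170)·(-24) + (-610)·(45) + (-1582)·(-40) + (-3398)·(15) = -11170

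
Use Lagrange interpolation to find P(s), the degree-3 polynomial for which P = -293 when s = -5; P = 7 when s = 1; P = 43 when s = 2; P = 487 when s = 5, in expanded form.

L_0(s) = (s - 1)(s - 2)(s - 5) / [-420] = -(1/420)s^3 + (2/105)s^2 - (17/420)s + 1/42
L_1(s) = (s + 5)(s - 2)(s - 5) / [24] = (1/24)s^3 - (1/12)s^2 - (25/24)s + 25/12
L_2(s) = (s + 5)(s - 1)(s - 5) / [-21] = -(1/21)s^3 + (1/21)s^2 + (25/21)s - 25/21
L_3(s) = (s + 5)(s - 1)(s - 2) / [120] = (1/120)s^3 + (1/60)s^2 - (13/120)s + 1/12
P(s) = (-293)·L_0 + 7·L_1 + 43·L_2 + 487·L_3
  (-293)·L_0(s) = (293/420)s^3 - (586/105)s^2 + (4981/420)s - 293/42
  7·L_1(s) = (7/24)s^3 - (7/12)s^2 - (175/24)s + 175/12
  43·L_2(s) = -(43/21)s^3 + (43/21)s^2 + (1075/21)s - 1075/21
  487·L_3(s) = (487/120)s^3 + (487/60)s^2 - (6331/120)s + 487/12
Adding term by term: 3s^3 + 4s^2 + 3s - 3

P(s) = 3s^3 + 4s^2 + 3s - 3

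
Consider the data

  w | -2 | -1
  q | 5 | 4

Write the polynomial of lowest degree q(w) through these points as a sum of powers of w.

q(w) = -w + 3

Build the Lagrange basis polynomials:
L_0(w) = (w + 1) / [-1] = -w - 1
L_1(w) = (w + 2) / [1] = w + 2
q(w) = 5·L_0 + 4·L_1
  5·L_0(w) = -5w - 5
  4·L_1(w) = 4w + 8
Adding term by term: -w + 3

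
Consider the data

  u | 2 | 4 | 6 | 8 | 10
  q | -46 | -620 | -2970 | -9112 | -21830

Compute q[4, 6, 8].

-474

q[4,6] = (-2970 - (-620)) / (6 - 4) = -1175
q[6,8] = (-9112 - (-2970)) / (8 - 6) = -3071
q[4,6,8] = (-3071 - (-1175)) / (8 - 4) = -474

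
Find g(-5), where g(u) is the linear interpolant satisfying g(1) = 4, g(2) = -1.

L_0(-5) = (-7)/[(-1)] = 7
L_1(-5) = (-6)/[(1)] = -6
Sum: 4·(7) + (-1)·(-6) = 34

34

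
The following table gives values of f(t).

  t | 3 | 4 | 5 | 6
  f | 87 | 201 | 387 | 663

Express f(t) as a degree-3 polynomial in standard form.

f(t) = 3t^3 + 3t - 3

Build the Lagrange basis polynomials:
L_0(t) = (t - 4)(t - 5)(t - 6) / [-6] = -(1/6)t^3 + (5/2)t^2 - (37/3)t + 20
L_1(t) = (t - 3)(t - 5)(t - 6) / [2] = (1/2)t^3 - 7t^2 + (63/2)t - 45
L_2(t) = (t - 3)(t - 4)(t - 6) / [-2] = -(1/2)t^3 + (13/2)t^2 - 27t + 36
L_3(t) = (t - 3)(t - 4)(t - 5) / [6] = (1/6)t^3 - 2t^2 + (47/6)t - 10
f(t) = 87·L_0 + 201·L_1 + 387·L_2 + 663·L_3
  87·L_0(t) = -(29/2)t^3 + (435/2)t^2 - 1073t + 1740
  201·L_1(t) = (201/2)t^3 - 1407t^2 + (12663/2)t - 9045
  387·L_2(t) = -(387/2)t^3 + (5031/2)t^2 - 10449t + 13932
  663·L_3(t) = (221/2)t^3 - 1326t^2 + (10387/2)t - 6630
Adding term by term: 3t^3 + 3t - 3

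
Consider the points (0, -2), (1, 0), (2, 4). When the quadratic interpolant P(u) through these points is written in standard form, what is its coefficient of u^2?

1

The leading coefficient equals the top divided difference P[0,1,2].
P[0,1] = (0 - (-2)) / (1 - 0) = 2
P[1,2] = (4 - 0) / (2 - 1) = 4
P[0,1,2] = (4 - 2) / (2 - 0) = 1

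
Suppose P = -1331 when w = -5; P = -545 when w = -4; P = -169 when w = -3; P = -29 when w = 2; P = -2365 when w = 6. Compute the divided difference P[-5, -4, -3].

P[-5,-4] = (-545 - (-1331)) / (-4 - (-5)) = 786
P[-4,-3] = (-169 - (-545)) / (-3 - (-4)) = 376
P[-5,-4,-3] = (376 - 786) / (-3 - (-5)) = -205

-205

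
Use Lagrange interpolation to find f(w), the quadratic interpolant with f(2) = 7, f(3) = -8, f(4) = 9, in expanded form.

f(w) = 16w^2 - 95w + 133

Build the Lagrange basis polynomials:
L_0(w) = (w - 3)(w - 4) / [2] = (1/2)w^2 - (7/2)w + 6
L_1(w) = (w - 2)(w - 4) / [-1] = -w^2 + 6w - 8
L_2(w) = (w - 2)(w - 3) / [2] = (1/2)w^2 - (5/2)w + 3
f(w) = 7·L_0 + (-8)·L_1 + 9·L_2
  7·L_0(w) = (7/2)w^2 - (49/2)w + 42
  (-8)·L_1(w) = 8w^2 - 48w + 64
  9·L_2(w) = (9/2)w^2 - (45/2)w + 27
Adding term by term: 16w^2 - 95w + 133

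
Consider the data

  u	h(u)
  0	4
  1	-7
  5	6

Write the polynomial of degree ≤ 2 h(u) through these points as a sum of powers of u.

Newton's divided differences:
h[0,1] = (-7 - 4) / (1 - 0) = -11
h[1,5] = (6 - (-7)) / (5 - 1) = 13/4
h[0,1,5] = (13/4 - (-11)) / (5 - 0) = 57/20
h(u) = 4 + (-11)·u + (57/20)·u(u - 1)
Expanding: h(u) = (57/20)u^2 - (277/20)u + 4

h(u) = (57/20)u^2 - (277/20)u + 4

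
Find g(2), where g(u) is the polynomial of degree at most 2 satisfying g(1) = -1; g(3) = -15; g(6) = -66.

Evaluate each Lagrange basis at u = 2:
L_0(2) = (-1)·(-4)/[(-2)·(-5)] = 2/5
L_1(2) = (1)·(-4)/[(2)·(-3)] = 2/3
L_2(2) = (1)·(-1)/[(5)·(3)] = -1/15
Sum: (-1)·(2/5) + (-15)·(2/3) + (-66)·(-1/15) = -6

-6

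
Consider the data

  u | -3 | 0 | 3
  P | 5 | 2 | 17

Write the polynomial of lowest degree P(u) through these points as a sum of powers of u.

P(u) = u^2 + 2u + 2

Build the Lagrange basis polynomials:
L_0(u) = u(u - 3) / [18] = (1/18)u^2 - (1/6)u
L_1(u) = (u + 3)(u - 3) / [-9] = -(1/9)u^2 + 1
L_2(u) = (u + 3)u / [18] = (1/18)u^2 + (1/6)u
P(u) = 5·L_0 + 2·L_1 + 17·L_2
  5·L_0(u) = (5/18)u^2 - (5/6)u
  2·L_1(u) = -(2/9)u^2 + 2
  17·L_2(u) = (17/18)u^2 + (17/6)u
Adding term by term: u^2 + 2u + 2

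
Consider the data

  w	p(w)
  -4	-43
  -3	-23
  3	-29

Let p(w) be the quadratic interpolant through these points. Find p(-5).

Using Newton's divided-difference form:
p[-4,-3] = (-23 - (-43)) / (-3 - (-4)) = 20
p[-3,3] = (-29 - (-23)) / (3 - (-3)) = -1
p[-4,-3,3] = (-1 - 20) / (3 - (-4)) = -3
p(-5) = -43 + 20·(-1) + (-3)·(-1)·(-2) = -69

-69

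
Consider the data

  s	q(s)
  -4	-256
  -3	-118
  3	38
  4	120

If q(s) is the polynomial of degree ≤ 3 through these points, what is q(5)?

266

Evaluate each Lagrange basis at s = 5:
L_0(5) = (8)·(2)·(1)/[(-1)·(-7)·(-8)] = -2/7
L_1(5) = (9)·(2)·(1)/[(1)·(-6)·(-7)] = 3/7
L_2(5) = (9)·(8)·(1)/[(7)·(6)·(-1)] = -12/7
L_3(5) = (9)·(8)·(2)/[(8)·(7)·(1)] = 18/7
Sum: (-256)·(-2/7) + (-118)·(3/7) + 38·(-12/7) + 120·(18/7) = 266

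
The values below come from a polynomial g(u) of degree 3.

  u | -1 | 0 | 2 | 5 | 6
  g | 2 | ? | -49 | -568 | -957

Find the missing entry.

The 4 known values determine g uniquely (degree ≤ 3).
L_0(0) = (-2)·(-5)·(-6)/[(-3)·(-6)·(-7)] = 10/21
L_1(0) = (1)·(-5)·(-6)/[(3)·(-3)·(-4)] = 5/6
L_2(0) = (1)·(-2)·(-6)/[(6)·(3)·(-1)] = -2/3
L_3(0) = (1)·(-2)·(-5)/[(7)·(4)·(1)] = 5/14
Sum: 2·(10/21) + (-49)·(5/6) + (-568)·(-2/3) + (-957)·(5/14) = -3

-3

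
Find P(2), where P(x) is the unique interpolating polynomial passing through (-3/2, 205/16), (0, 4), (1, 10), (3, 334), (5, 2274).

Evaluate each Lagrange basis at x = 2:
L_0(2) = (2)·(1)·(-1)·(-3)/[(-3/2)·(-5/2)·(-9/2)·(-13/2)] = 32/585
L_1(2) = (7/2)·(1)·(-1)·(-3)/[(3/2)·(-1)·(-3)·(-5)] = -7/15
L_2(2) = (7/2)·(2)·(-1)·(-3)/[(5/2)·(1)·(-2)·(-4)] = 21/20
L_3(2) = (7/2)·(2)·(1)·(-3)/[(9/2)·(3)·(2)·(-2)] = 7/18
L_4(2) = (7/2)·(2)·(1)·(-1)/[(13/2)·(5)·(4)·(2)] = -7/260
Sum: 205/16·(32/585) + 4·(-7/15) + 10·(21/20) + 334·(7/18) + 2274·(-7/260) = 78

78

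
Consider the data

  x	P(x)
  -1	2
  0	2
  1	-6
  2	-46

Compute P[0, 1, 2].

-16

P[0,1] = (-6 - 2) / (1 - 0) = -8
P[1,2] = (-46 - (-6)) / (2 - 1) = -40
P[0,1,2] = (-40 - (-8)) / (2 - 0) = -16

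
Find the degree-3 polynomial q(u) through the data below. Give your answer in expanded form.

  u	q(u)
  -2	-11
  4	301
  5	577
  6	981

Newton's divided differences:
q[-2,4] = (301 - (-11)) / (4 - (-2)) = 52
q[4,5] = (577 - 301) / (5 - 4) = 276
q[5,6] = (981 - 577) / (6 - 5) = 404
q[-2,4,5] = (276 - 52) / (5 - (-2)) = 32
q[4,5,6] = (404 - 276) / (6 - 4) = 64
q[-2,4,5,6] = (64 - 32) / (6 - (-2)) = 4
q(u) = -11 + 52·(u + 2) + 32·(u + 2)(u - 4) + 4·(u + 2)(u - 4)(u - 5)
Expanding: q(u) = 4u^3 + 4u^2 - 4u - 3

q(u) = 4u^3 + 4u^2 - 4u - 3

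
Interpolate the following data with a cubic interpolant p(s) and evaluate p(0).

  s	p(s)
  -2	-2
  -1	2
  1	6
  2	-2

Evaluate each Lagrange basis at s = 0:
L_0(0) = (1)·(-1)·(-2)/[(-1)·(-3)·(-4)] = -1/6
L_1(0) = (2)·(-1)·(-2)/[(1)·(-2)·(-3)] = 2/3
L_2(0) = (2)·(1)·(-2)/[(3)·(2)·(-1)] = 2/3
L_3(0) = (2)·(1)·(-1)/[(4)·(3)·(1)] = -1/6
Sum: (-2)·(-1/6) + 2·(2/3) + 6·(2/3) + (-2)·(-1/6) = 6

6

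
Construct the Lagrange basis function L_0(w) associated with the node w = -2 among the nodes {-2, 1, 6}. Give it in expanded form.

L_0(w) = (w - 1)(w - 6) / [(-3)·(-8)]
       = (w^2 - 7w + 6) / (24)

L_0(w) = (1/24)w^2 - (7/24)w + 1/4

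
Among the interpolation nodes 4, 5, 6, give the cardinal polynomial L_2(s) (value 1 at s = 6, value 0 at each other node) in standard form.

L_2(s) = (1/2)s^2 - (9/2)s + 10

L_2(s) = (s - 4)(s - 5) / [(2)·(1)]
       = (s^2 - 9s + 20) / (2)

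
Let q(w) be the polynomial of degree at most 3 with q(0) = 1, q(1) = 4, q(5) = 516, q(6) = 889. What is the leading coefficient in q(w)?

The leading coefficient equals the top divided difference q[0,1,5,6].
q[0,1] = (4 - 1) / (1 - 0) = 3
q[1,5] = (516 - 4) / (5 - 1) = 128
q[5,6] = (889 - 516) / (6 - 5) = 373
q[0,1,5] = (128 - 3) / (5 - 0) = 25
q[1,5,6] = (373 - 128) / (6 - 1) = 49
q[0,1,5,6] = (49 - 25) / (6 - 0) = 4

4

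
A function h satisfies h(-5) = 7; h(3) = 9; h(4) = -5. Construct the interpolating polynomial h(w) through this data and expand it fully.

h(w) = -(19/12)w^2 - (35/12)w + 32

Newton's divided differences:
h[-5,3] = (9 - 7) / (3 - (-5)) = 1/4
h[3,4] = (-5 - 9) / (4 - 3) = -14
h[-5,3,4] = (-14 - 1/4) / (4 - (-5)) = -19/12
h(w) = 7 + (1/4)·(w + 5) + (-19/12)·(w + 5)(w - 3)
Expanding: h(w) = -(19/12)w^2 - (35/12)w + 32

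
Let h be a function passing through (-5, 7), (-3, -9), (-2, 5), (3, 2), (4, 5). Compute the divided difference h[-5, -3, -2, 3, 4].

397/2160

h[-5,-3] = (-9 - 7) / (-3 - (-5)) = -8
h[-3,-2] = (5 - (-9)) / (-2 - (-3)) = 14
h[-2,3] = (2 - 5) / (3 - (-2)) = -3/5
h[3,4] = (5 - 2) / (4 - 3) = 3
h[-5,-3,-2] = (14 - (-8)) / (-2 - (-5)) = 22/3
h[-3,-2,3] = (-3/5 - 14) / (3 - (-3)) = -73/30
h[-2,3,4] = (3 - (-3/5)) / (4 - (-2)) = 3/5
h[-5,-3,-2,3] = (-73/30 - 22/3) / (3 - (-5)) = -293/240
h[-3,-2,3,4] = (3/5 - (-73/30)) / (4 - (-3)) = 13/30
h[-5,-3,-2,3,4] = (13/30 - (-293/240)) / (4 - (-5)) = 397/2160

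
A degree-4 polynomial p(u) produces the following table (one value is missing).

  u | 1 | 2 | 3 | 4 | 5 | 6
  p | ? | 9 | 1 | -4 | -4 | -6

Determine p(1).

The 5 known values determine p uniquely (degree ≤ 4).
Evaluate each Lagrange basis at u = 1:
L_0(1) = (-2)·(-3)·(-4)·(-5)/[(-1)·(-2)·(-3)·(-4)] = 5
L_1(1) = (-1)·(-3)·(-4)·(-5)/[(1)·(-1)·(-2)·(-3)] = -10
L_2(1) = (-1)·(-2)·(-4)·(-5)/[(2)·(1)·(-1)·(-2)] = 10
L_3(1) = (-1)·(-2)·(-3)·(-5)/[(3)·(2)·(1)·(-1)] = -5
L_4(1) = (-1)·(-2)·(-3)·(-4)/[(4)·(3)·(2)·(1)] = 1
Sum: 9·(5) + 1·(-10) + (-4)·(10) + (-4)·(-5) + (-6)·(1) = 9

9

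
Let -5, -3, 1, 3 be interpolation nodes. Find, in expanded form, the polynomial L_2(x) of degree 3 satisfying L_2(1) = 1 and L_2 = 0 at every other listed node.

L_2(x) = (x + 5)(x + 3)(x - 3) / [(6)·(4)·(-2)]
       = (x^3 + 5x^2 - 9x - 45) / (-48)

L_2(x) = -(1/48)x^3 - (5/48)x^2 + (3/16)x + 15/16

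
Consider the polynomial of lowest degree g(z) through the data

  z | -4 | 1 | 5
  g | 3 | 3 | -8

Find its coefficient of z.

Build the Lagrange basis polynomials:
L_0(z) = (z - 1)(z - 5) / [45] = (1/45)z^2 - (2/15)z + 1/9
L_1(z) = (z + 4)(z - 5) / [-20] = -(1/20)z^2 + (1/20)z + 1
L_2(z) = (z + 4)(z - 1) / [36] = (1/36)z^2 + (1/12)z - 1/9
g(z) = 3·L_0 + 3·L_1 + (-8)·L_2
Only the coefficient of z is needed; take it from each L_i and combine:
3·(-2/15) + 3·(1/20) + (-8)·(1/12) = -11/12

-11/12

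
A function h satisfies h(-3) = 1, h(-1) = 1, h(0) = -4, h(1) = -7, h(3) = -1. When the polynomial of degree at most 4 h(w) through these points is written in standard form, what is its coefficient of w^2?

77/72

Build the Lagrange basis polynomials:
L_0(w) = (w + 1)w(w - 1)(w - 3) / [144] = (1/144)w^4 - (1/48)w^3 - (1/144)w^2 + (1/48)w
L_1(w) = (w + 3)w(w - 1)(w - 3) / [-16] = -(1/16)w^4 + (1/16)w^3 + (9/16)w^2 - (9/16)w
L_2(w) = (w + 3)(w + 1)(w - 1)(w - 3) / [9] = (1/9)w^4 - (10/9)w^2 + 1
L_3(w) = (w + 3)(w + 1)w(w - 3) / [-16] = -(1/16)w^4 - (1/16)w^3 + (9/16)w^2 + (9/16)w
L_4(w) = (w + 3)(w + 1)w(w - 1) / [144] = (1/144)w^4 + (1/48)w^3 - (1/144)w^2 - (1/48)w
h(w) = 1·L_0 + 1·L_1 + (-4)·L_2 + (-7)·L_3 + (-1)·L_4
Only the coefficient of w^2 is needed; take it from each L_i and combine:
1·(-1/144) + 1·(9/16) + (-4)·(-10/9) + (-7)·(9/16) + (-1)·(-1/144) = 77/72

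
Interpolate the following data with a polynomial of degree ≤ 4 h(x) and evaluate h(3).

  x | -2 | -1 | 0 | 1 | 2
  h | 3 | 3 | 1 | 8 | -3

Using Newton's divided-difference form:
h[-2,-1] = (3 - 3) / (-1 - (-2)) = 0
h[-1,0] = (1 - 3) / (0 - (-1)) = -2
h[0,1] = (8 - 1) / (1 - 0) = 7
h[1,2] = (-3 - 8) / (2 - 1) = -11
h[-2,-1,0] = (-2 - 0) / (0 - (-2)) = -1
h[-1,0,1] = (7 - (-2)) / (1 - (-1)) = 9/2
h[0,1,2] = (-11 - 7) / (2 - 0) = -9
h[-2,-1,0,1] = (9/2 - (-1)) / (1 - (-2)) = 11/6
h[-1,0,1,2] = (-9 - 9/2) / (2 - (-1)) = -9/2
h[-2,-1,0,1,2] = (-9/2 - 11/6) / (2 - (-2)) = -19/12
h(3) = 3 + 0·(5) + (-1)·(5)·(4) + (11/6)·(5)·(4)·(3) + (-19/12)·(5)·(4)·(3)·(2) = -97

-97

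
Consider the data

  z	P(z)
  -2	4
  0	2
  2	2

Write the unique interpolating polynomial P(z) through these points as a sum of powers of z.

Newton's divided differences:
P[-2,0] = (2 - 4) / (0 - (-2)) = -1
P[0,2] = (2 - 2) / (2 - 0) = 0
P[-2,0,2] = (0 - (-1)) / (2 - (-2)) = 1/4
P(z) = 4 + (-1)·(z + 2) + (1/4)·(z + 2)z
Expanding: P(z) = (1/4)z^2 - (1/2)z + 2

P(z) = (1/4)z^2 - (1/2)z + 2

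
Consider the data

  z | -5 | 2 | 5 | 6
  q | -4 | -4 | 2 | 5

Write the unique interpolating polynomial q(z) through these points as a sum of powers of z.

q(z) = (1/220)z^3 + (21/110)z^2 + (107/220)z - 127/22

Newton's divided differences:
q[-5,2] = (-4 - (-4)) / (2 - (-5)) = 0
q[2,5] = (2 - (-4)) / (5 - 2) = 2
q[5,6] = (5 - 2) / (6 - 5) = 3
q[-5,2,5] = (2 - 0) / (5 - (-5)) = 1/5
q[2,5,6] = (3 - 2) / (6 - 2) = 1/4
q[-5,2,5,6] = (1/4 - 1/5) / (6 - (-5)) = 1/220
q(z) = -4 + (1/5)·(z + 5)(z - 2) + (1/220)·(z + 5)(z - 2)(z - 5)
Expanding: q(z) = (1/220)z^3 + (21/110)z^2 + (107/220)z - 127/22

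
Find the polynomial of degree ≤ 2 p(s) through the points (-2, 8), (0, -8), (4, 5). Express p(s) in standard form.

Newton's divided differences:
p[-2,0] = (-8 - 8) / (0 - (-2)) = -8
p[0,4] = (5 - (-8)) / (4 - 0) = 13/4
p[-2,0,4] = (13/4 - (-8)) / (4 - (-2)) = 15/8
p(s) = 8 + (-8)·(s + 2) + (15/8)·(s + 2)s
Expanding: p(s) = (15/8)s^2 - (17/4)s - 8

p(s) = (15/8)s^2 - (17/4)s - 8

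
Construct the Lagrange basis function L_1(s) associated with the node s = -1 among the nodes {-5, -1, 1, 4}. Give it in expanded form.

L_1(s) = (s + 5)(s - 1)(s - 4) / [(4)·(-2)·(-5)]
       = (s^3 - 21s + 20) / (40)

L_1(s) = (1/40)s^3 - (21/40)s + 1/2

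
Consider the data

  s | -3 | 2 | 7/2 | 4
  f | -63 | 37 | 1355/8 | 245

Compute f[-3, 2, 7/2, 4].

f[-3,2] = (37 - (-63)) / (2 - (-3)) = 20
f[2,7/2] = (1355/8 - 37) / (7/2 - 2) = 353/4
f[7/2,4] = (245 - 1355/8) / (4 - 7/2) = 605/4
f[-3,2,7/2] = (353/4 - 20) / (7/2 - (-3)) = 21/2
f[2,7/2,4] = (605/4 - 353/4) / (4 - 2) = 63/2
f[-3,2,7/2,4] = (63/2 - 21/2) / (4 - (-3)) = 3

3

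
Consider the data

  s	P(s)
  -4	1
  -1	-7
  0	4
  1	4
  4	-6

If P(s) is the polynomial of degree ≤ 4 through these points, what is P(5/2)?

-5663/512

Using Newton's divided-difference form:
P[-4,-1] = (-7 - 1) / (-1 - (-4)) = -8/3
P[-1,0] = (4 - (-7)) / (0 - (-1)) = 11
P[0,1] = (4 - 4) / (1 - 0) = 0
P[1,4] = (-6 - 4) / (4 - 1) = -10/3
P[-4,-1,0] = (11 - (-8/3)) / (0 - (-4)) = 41/12
P[-1,0,1] = (0 - 11) / (1 - (-1)) = -11/2
P[0,1,4] = (-10/3 - 0) / (4 - 0) = -5/6
P[-4,-1,0,1] = (-11/2 - 41/12) / (1 - (-4)) = -107/60
P[-1,0,1,4] = (-5/6 - (-11/2)) / (4 - (-1)) = 14/15
P[-4,-1,0,1,4] = (14/15 - (-107/60)) / (4 - (-4)) = 163/480
P(5/2) = 1 + (-8/3)·(13/2) + (41/12)·(13/2)·(7/2) + (-107/60)·(13/2)·(7/2)·(5/2) + (163/480)·(13/2)·(7/2)·(5/2)·(3/2) = -5663/512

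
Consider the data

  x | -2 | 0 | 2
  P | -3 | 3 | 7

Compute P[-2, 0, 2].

P[-2,0] = (3 - (-3)) / (0 - (-2)) = 3
P[0,2] = (7 - 3) / (2 - 0) = 2
P[-2,0,2] = (2 - 3) / (2 - (-2)) = -1/4

-1/4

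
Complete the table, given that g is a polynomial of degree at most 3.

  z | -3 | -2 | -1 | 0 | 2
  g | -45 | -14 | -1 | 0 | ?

The 4 known values determine g uniquely (degree ≤ 3).
L_0(2) = (4)·(3)·(2)/[(-1)·(-2)·(-3)] = -4
L_1(2) = (5)·(3)·(2)/[(1)·(-1)·(-2)] = 15
L_2(2) = (5)·(4)·(2)/[(2)·(1)·(-1)] = -20
L_3(2) = (5)·(4)·(3)/[(3)·(2)·(1)] = 10
Sum: (-45)·(-4) + (-14)·(15) + (-1)·(-20) + 0 = -10

-10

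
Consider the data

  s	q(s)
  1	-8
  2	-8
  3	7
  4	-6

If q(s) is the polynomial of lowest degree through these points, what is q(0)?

Evaluate each Lagrange basis at s = 0:
L_0(0) = (-2)·(-3)·(-4)/[(-1)·(-2)·(-3)] = 4
L_1(0) = (-1)·(-3)·(-4)/[(1)·(-1)·(-2)] = -6
L_2(0) = (-1)·(-2)·(-4)/[(2)·(1)·(-1)] = 4
L_3(0) = (-1)·(-2)·(-3)/[(3)·(2)·(1)] = -1
Sum: (-8)·(4) + (-8)·(-6) + 7·(4) + (-6)·(-1) = 50

50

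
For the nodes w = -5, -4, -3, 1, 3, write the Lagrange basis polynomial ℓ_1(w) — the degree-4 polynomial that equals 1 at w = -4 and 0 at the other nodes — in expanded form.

ℓ_1(w) = (w + 5)(w + 3)(w - 1)(w - 3) / [(1)·(-1)·(-5)·(-7)]
       = (w^4 + 4w^3 - 14w^2 - 36w + 45) / (-35)

ℓ_1(w) = -(1/35)w^4 - (4/35)w^3 + (2/5)w^2 + (36/35)w - 9/7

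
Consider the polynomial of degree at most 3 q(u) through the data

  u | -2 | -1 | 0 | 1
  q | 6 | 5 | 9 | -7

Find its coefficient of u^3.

Build the Lagrange basis polynomials:
L_0(u) = (u + 1)u(u - 1) / [-6] = -(1/6)u^3 + (1/6)u
L_1(u) = (u + 2)u(u - 1) / [2] = (1/2)u^3 + (1/2)u^2 - u
L_2(u) = (u + 2)(u + 1)(u - 1) / [-2] = -(1/2)u^3 - u^2 + (1/2)u + 1
L_3(u) = (u + 2)(u + 1)u / [6] = (1/6)u^3 + (1/2)u^2 + (1/3)u
q(u) = 6·L_0 + 5·L_1 + 9·L_2 + (-7)·L_3
Only the coefficient of u^3 is needed; take it from each L_i and combine:
6·(-1/6) + 5·(1/2) + 9·(-1/2) + (-7)·(1/6) = -25/6

-25/6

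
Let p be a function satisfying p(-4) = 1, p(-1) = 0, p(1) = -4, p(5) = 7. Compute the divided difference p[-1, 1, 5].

19/24

p[-1,1] = (-4 - 0) / (1 - (-1)) = -2
p[1,5] = (7 - (-4)) / (5 - 1) = 11/4
p[-1,1,5] = (11/4 - (-2)) / (5 - (-1)) = 19/24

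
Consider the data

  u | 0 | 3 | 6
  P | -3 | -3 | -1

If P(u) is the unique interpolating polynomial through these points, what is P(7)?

L_0(7) = (4)·(1)/[(-3)·(-6)] = 2/9
L_1(7) = (7)·(1)/[(3)·(-3)] = -7/9
L_2(7) = (7)·(4)/[(6)·(3)] = 14/9
Sum: (-3)·(2/9) + (-3)·(-7/9) + (-1)·(14/9) = 1/9

1/9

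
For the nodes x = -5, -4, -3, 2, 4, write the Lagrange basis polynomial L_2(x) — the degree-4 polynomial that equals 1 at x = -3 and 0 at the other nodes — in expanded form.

L_2(x) = (1/70)x^4 + (3/70)x^3 - (13/35)x^2 - (24/35)x + 16/7

L_2(x) = (x + 5)(x + 4)(x - 2)(x - 4) / [(2)·(1)·(-5)·(-7)]
       = (x^4 + 3x^3 - 26x^2 - 48x + 160) / (70)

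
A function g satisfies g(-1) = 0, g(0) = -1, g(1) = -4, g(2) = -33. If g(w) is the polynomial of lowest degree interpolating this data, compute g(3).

-112

L_0(3) = (3)·(2)·(1)/[(-1)·(-2)·(-3)] = -1
L_1(3) = (4)·(2)·(1)/[(1)·(-1)·(-2)] = 4
L_2(3) = (4)·(3)·(1)/[(2)·(1)·(-1)] = -6
L_3(3) = (4)·(3)·(2)/[(3)·(2)·(1)] = 4
Sum: 0 + (-1)·(4) + (-4)·(-6) + (-33)·(4) = -112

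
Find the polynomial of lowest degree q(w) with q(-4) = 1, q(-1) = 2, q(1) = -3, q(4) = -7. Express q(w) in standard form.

L_0(w) = (w + 1)(w - 1)(w - 4) / [-120] = -(1/120)w^3 + (1/30)w^2 + (1/120)w - 1/30
L_1(w) = (w + 4)(w - 1)(w - 4) / [30] = (1/30)w^3 - (1/30)w^2 - (8/15)w + 8/15
L_2(w) = (w + 4)(w + 1)(w - 4) / [-30] = -(1/30)w^3 - (1/30)w^2 + (8/15)w + 8/15
L_3(w) = (w + 4)(w + 1)(w - 1) / [120] = (1/120)w^3 + (1/30)w^2 - (1/120)w - 1/30
q(w) = 1·L_0 + 2·L_1 + (-3)·L_2 + (-7)·L_3
  1·L_0(w) = -(1/120)w^3 + (1/30)w^2 + (1/120)w - 1/30
  2·L_1(w) = (1/15)w^3 - (1/15)w^2 - (16/15)w + 16/15
  (-3)·L_2(w) = (1/10)w^3 + (1/10)w^2 - (8/5)w - 8/5
  (-7)·L_3(w) = -(7/120)w^3 - (7/30)w^2 + (7/120)w + 7/30
Adding term by term: (1/10)w^3 - (1/6)w^2 - (13/5)w - 1/3

q(w) = (1/10)w^3 - (1/6)w^2 - (13/5)w - 1/3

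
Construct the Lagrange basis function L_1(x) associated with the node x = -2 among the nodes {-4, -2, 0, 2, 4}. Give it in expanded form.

L_1(x) = (x + 4)x(x - 2)(x - 4) / [(2)·(-2)·(-4)·(-6)]
       = (x^4 - 2x^3 - 16x^2 + 32x) / (-96)

L_1(x) = -(1/96)x^4 + (1/48)x^3 + (1/6)x^2 - (1/3)x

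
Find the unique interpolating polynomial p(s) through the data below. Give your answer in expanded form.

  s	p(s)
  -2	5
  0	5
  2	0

L_0(s) = s(s - 2) / [8] = (1/8)s^2 - (1/4)s
L_1(s) = (s + 2)(s - 2) / [-4] = -(1/4)s^2 + 1
L_2(s) = (s + 2)s / [8] = (1/8)s^2 + (1/4)s
p(s) = 5·L_0 + 5·L_1 + 0·L_2
  5·L_0(s) = (5/8)s^2 - (5/4)s
  5·L_1(s) = -(5/4)s^2 + 5
  0·L_2(s) = 0
Adding term by term: -(5/8)s^2 - (5/4)s + 5

p(s) = -(5/8)s^2 - (5/4)s + 5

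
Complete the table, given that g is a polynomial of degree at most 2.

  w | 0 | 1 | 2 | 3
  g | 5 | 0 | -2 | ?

The 3 known values determine g uniquely (degree ≤ 2).
L_0(3) = (2)·(1)/[(-1)·(-2)] = 1
L_1(3) = (3)·(1)/[(1)·(-1)] = -3
L_2(3) = (3)·(2)/[(2)·(1)] = 3
Sum: 5·(1) + 0 + (-2)·(3) = -1

-1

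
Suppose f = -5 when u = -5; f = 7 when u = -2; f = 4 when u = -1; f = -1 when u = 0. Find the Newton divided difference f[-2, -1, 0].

-1

f[-2,-1] = (4 - 7) / (-1 - (-2)) = -3
f[-1,0] = (-1 - 4) / (0 - (-1)) = -5
f[-2,-1,0] = (-5 - (-3)) / (0 - (-2)) = -1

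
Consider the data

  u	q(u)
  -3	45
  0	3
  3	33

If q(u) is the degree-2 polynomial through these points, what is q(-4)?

Using Newton's divided-difference form:
q[-3,0] = (3 - 45) / (0 - (-3)) = -14
q[0,3] = (33 - 3) / (3 - 0) = 10
q[-3,0,3] = (10 - (-14)) / (3 - (-3)) = 4
q(-4) = 45 + (-14)·(-1) + 4·(-1)·(-4) = 75

75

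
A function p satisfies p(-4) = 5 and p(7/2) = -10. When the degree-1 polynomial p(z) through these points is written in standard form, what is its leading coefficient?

-2

The leading coefficient equals the top divided difference p[-4,7/2].
p[-4,7/2] = (-10 - 5) / (7/2 - (-4)) = -2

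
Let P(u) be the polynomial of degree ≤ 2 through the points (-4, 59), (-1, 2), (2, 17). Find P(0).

-1

L_0(0) = (1)·(-2)/[(-3)·(-6)] = -1/9
L_1(0) = (4)·(-2)/[(3)·(-3)] = 8/9
L_2(0) = (4)·(1)/[(6)·(3)] = 2/9
Sum: 59·(-1/9) + 2·(8/9) + 17·(2/9) = -1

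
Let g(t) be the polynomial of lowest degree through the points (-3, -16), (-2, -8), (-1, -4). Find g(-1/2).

Evaluate each Lagrange basis at t = -1/2:
L_0(-1/2) = (3/2)·(1/2)/[(-1)·(-2)] = 3/8
L_1(-1/2) = (5/2)·(1/2)/[(1)·(-1)] = -5/4
L_2(-1/2) = (5/2)·(3/2)/[(2)·(1)] = 15/8
Sum: (-16)·(3/8) + (-8)·(-5/4) + (-4)·(15/8) = -7/2

-7/2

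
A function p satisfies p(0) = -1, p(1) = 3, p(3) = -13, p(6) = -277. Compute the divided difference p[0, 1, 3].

-4

p[0,1] = (3 - (-1)) / (1 - 0) = 4
p[1,3] = (-13 - 3) / (3 - 1) = -8
p[0,1,3] = (-8 - 4) / (3 - 0) = -4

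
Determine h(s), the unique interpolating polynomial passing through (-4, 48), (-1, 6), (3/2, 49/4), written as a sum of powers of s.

Newton's divided differences:
h[-4,-1] = (6 - 48) / (-1 - (-4)) = -14
h[-1,3/2] = (49/4 - 6) / (3/2 - (-1)) = 5/2
h[-4,-1,3/2] = (5/2 - (-14)) / (3/2 - (-4)) = 3
h(s) = 48 + (-14)·(s + 4) + 3·(s + 4)(s + 1)
Expanding: h(s) = 3s^2 + s + 4

h(s) = 3s^2 + s + 4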